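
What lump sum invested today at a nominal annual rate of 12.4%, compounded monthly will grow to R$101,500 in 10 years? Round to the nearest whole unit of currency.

With 12 periods per year: i = 0.0103333, n = 120.
PV = 101,500 / (1 + 0.0103333)^120 = 101,500 / 3.433696 = 29,559.9874

R$29,560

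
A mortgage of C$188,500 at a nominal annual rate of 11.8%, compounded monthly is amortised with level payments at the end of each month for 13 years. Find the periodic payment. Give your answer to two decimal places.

C$2,368.17

Periodic rate i = 0.118/12 = 0.00983333; n = 13 × 12 = 156 periods.
Annuity-PV factor = 79.597285; PMT = 188500 / 79.597285 = 2,368.1712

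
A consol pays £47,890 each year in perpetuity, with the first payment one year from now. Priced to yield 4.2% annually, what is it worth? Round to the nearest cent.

£1,140,238.10

PV = PMT / i = 47890 / 0.042 = 1,140,238.0952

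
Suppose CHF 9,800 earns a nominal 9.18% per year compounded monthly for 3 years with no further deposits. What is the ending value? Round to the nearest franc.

i = 0.0918/12 = 0.00765 per month; n = 3·12 = 36.
FV = PV·(1+i)^n = 9,800 × 1.315678 = 12,893.6420

CHF 12,894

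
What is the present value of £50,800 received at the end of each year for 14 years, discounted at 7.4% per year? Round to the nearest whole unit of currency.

Annuity factor a(14|0.074) = 8.539484; PV = 50800 × 8.539484 = 433,805.7969

£433,806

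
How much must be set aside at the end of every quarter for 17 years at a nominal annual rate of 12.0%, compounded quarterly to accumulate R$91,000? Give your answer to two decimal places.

With 4 periods per year: i = 0.03, n = 68.
PMT = 91000 / ( [(1+0.03)^68 − 1] / 0.03 ) = 91000 / 215.443551 = 422.3844

R$422.38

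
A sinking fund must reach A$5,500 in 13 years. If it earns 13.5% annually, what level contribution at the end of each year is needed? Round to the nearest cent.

FV-annuity factor = 31.017465; PMT = 5500 / 31.017465 = 177.3195

A$177.32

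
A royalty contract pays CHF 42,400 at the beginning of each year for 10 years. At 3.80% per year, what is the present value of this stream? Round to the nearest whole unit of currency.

PV = PMT · [1 − (1+i)^(−n)] / i × (1+i) = 42400 · 8.503562 = 360,551.0283
(annuity-due: payments at period start, so ×(1+i).)

CHF 360,551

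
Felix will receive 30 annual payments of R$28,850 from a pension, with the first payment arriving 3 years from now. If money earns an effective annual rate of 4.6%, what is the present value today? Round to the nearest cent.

R$424,502.72

Value one period before first payment (t=2): 28850 × [1 − (1+0.046)^(−30)] / 0.046 = 28850 × 16.098968 = 464,455.2191
Discount back 2 years: 464,455.2191 × (1+0.046)^(−2) = 464,455.2191 × 0.913980 = 424,502.7210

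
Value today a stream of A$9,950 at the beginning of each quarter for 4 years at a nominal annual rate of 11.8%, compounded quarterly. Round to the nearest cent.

i = 0.118/4 = 0.0295 per quarter; n = 4·4 = 16.
PV = 9950 × [1 − (1+0.0295)^(−16)] / 0.0295 × (1+i) = 9950 × 12.981224 = 129,163.1761
(Beginning-of-period payments → annuity-due factor ×(1+i).)

A$129,163.18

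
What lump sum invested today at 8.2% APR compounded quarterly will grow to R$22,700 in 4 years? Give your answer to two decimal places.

R$16,406.57

With 4 periods per year: i = 0.0205, n = 16.
PV = FV·(1+i)^(−n) = 22,700 × 0.722756 = 16,406.5668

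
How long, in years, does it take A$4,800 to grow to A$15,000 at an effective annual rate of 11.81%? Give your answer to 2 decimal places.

10.21 years

n = ln(15000/4800) / ln(1+0.1181) = ln(3.12500) / 0.111631 = 10.2072 years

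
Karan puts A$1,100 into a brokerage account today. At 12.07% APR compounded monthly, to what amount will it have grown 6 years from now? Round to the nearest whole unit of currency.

A$2,261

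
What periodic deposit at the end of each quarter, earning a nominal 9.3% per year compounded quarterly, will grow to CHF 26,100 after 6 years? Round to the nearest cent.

CHF 824.44

i = 0.093/4 = 0.02325 per quarter; n = 6·4 = 24.
PMT = 26100 / ( [(1+0.02325)^24 − 1] / 0.02325 ) = 26100 / 31.658039 = 824.4352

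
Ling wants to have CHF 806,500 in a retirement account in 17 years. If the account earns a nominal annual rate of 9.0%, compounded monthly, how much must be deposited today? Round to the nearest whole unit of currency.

CHF 175,636

i = 0.09/12 = 0.0075 per month; n = 17·12 = 204.
PV = 806,500 / (1 + 0.0075)^204 = 806,500 / 4.591887 = 175,635.8593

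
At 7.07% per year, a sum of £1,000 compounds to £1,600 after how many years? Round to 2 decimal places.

6.88 years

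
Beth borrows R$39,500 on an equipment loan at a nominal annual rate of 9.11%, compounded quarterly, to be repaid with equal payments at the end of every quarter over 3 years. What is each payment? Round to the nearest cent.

R$3,799.05

i = 0.0911/4 = 0.022775 per quarter; n = 3·4 = 12.
Annuity-PV factor = 10.397335; PMT = 39500 / 10.397335 = 3,799.0503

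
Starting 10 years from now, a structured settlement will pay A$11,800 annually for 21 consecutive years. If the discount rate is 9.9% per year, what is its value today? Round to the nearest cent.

A$43,944.82

Value one period before first payment (t=9): 11800 × [1 − (1+0.099)^(−21)] / 0.099 = 11800 × 8.709734 = 102,774.8635
Discount back 9 years: 102,774.8635 × (1+0.099)^(−9) = 102,774.8635 × 0.427583 = 43,944.8187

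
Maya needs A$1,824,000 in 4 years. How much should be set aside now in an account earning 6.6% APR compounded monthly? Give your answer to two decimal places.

i = 0.066/12 = 0.0055 per month; n = 4·12 = 48.
PV = 1,824,000 / (1 + 0.0055)^48 = 1,824,000 / 1.301187 = 1,401,797.3583

A$1,401,797.36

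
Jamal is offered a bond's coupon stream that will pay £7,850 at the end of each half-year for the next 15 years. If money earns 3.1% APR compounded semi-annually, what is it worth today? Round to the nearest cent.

Periodic rate i = 0.031/2 = 0.0155; n = 15 × 2 = 30 periods.
PV = PMT · [1 − (1+i)^(−n)] / i = 7850 · 23.846476 = 187,194.8349

£187,194.83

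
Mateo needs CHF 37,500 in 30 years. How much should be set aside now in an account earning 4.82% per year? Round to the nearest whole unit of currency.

PV = FV·(1+i)^(−n) = 37,500 × 0.243599 = 9,134.9591

CHF 9,135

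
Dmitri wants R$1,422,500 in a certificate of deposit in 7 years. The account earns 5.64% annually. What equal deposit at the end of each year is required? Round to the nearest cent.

R$171,339.52

FV-annuity factor = 8.302229; PMT = 1.4225e+06 / 8.302229 = 171,339.5214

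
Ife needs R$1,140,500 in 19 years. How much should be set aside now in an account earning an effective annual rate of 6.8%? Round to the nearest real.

R$326,769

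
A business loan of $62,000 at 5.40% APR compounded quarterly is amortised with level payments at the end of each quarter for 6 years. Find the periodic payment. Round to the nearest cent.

$3,041.64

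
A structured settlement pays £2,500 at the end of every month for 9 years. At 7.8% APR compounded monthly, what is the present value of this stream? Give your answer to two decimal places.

With 12 periods per year: i = 0.0065, n = 108.
PV = 2500 × [1 − (1+0.0065)^(−108)] / 0.0065 = 2500 × 77.427658 = 193,569.1442

£193,569.14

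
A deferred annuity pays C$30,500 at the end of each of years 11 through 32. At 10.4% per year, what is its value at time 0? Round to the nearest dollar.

C$96,671

Value one period before first payment (t=10): 30500 × [1 − (1+0.104)^(−22)] / 0.104 = 30500 × 8.524831 = 260,007.3436
PV₀ = 260,007.3436 / (1+0.104)^10 = 260,007.3436 / 2.689619 = 96,670.7038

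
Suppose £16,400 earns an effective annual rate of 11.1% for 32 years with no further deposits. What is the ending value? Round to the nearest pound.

£476,095

FV = 16,400 × (1 + 0.111)^32 = 476,095.1246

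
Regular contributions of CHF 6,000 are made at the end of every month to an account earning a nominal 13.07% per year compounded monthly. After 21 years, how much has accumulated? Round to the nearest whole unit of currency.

CHF 7,894,521

i = 0.1307/12 = 0.0108917 per month; n = 21·12 = 252.
Accumulation factor s(252|0.0108917) = 1315.753437; FV = 6000 × 1315.753437 = 7,894,520.6240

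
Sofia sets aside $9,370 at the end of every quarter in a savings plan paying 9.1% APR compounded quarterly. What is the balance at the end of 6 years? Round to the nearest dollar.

$294,817

i = 0.091/4 = 0.02275 per quarter; n = 6·4 = 24.
Accumulation factor s(24|0.02275) = 31.463919; FV = 9370 × 31.463919 = 294,816.9216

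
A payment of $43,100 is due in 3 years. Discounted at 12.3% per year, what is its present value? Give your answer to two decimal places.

$30,432.53

PV = 43,100 / (1 + 0.123)^3 = 43,100 / 1.416248 = 30,432.5260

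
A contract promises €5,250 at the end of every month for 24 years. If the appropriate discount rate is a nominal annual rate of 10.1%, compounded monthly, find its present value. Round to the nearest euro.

i = 0.101/12 = 0.00841667 per month; n = 24·12 = 288.
PV = 5250 × [1 − (1+0.00841667)^(−288)] / 0.00841667 = 5250 × 108.181824 = 567,954.5783

€567,955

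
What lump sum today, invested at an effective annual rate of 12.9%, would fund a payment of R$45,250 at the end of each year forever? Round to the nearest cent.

R$350,775.19

PV = PMT / i = 45250 / 0.129 = 350,775.1938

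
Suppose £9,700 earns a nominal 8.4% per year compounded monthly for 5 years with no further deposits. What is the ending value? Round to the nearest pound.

With 12 periods per year: i = 0.007, n = 60.
9,700 × (1+0.007)^60 = 9,700 × 1.519736 = 14,741.4420

£14,741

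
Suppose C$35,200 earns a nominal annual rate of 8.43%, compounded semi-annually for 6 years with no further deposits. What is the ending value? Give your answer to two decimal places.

C$57,770.41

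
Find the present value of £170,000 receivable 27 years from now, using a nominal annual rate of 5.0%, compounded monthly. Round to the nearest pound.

Periodic rate i = 0.05/12 = 0.00416667; n = 27 × 12 = 324 periods.
PV = FV·(1+i)^(−n) = 170,000 × 0.259968 = 44,194.6238

£44,195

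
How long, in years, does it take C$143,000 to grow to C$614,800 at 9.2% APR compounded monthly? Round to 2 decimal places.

15.91 years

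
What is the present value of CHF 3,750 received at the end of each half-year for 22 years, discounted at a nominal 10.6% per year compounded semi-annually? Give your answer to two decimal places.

CHF 63,461.70

With 2 periods per year: i = 0.053, n = 44.
PV = PMT · [1 − (1+i)^(−n)] / i = 3750 · 16.923121 = 63,461.7027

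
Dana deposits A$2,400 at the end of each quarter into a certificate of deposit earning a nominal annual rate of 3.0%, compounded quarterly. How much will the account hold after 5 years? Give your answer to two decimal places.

A$51,578.93

i = 0.03/4 = 0.0075 per quarter; n = 5·4 = 20.
FV = PMT · [(1+i)^n − 1] / i = 2400 · 21.491219 = 51,578.9255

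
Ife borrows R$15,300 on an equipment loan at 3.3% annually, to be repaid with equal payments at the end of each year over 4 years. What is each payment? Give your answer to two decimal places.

Annuity-PV factor = 3.690585; PMT = 15300 / 3.690585 = 4,145.6837

R$4,145.68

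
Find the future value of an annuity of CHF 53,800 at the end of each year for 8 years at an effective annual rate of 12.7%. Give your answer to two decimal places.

Accumulation factor s(8|0.127) = 12.618138; FV = 53800 × 12.618138 = 678,855.8289

CHF 678,855.83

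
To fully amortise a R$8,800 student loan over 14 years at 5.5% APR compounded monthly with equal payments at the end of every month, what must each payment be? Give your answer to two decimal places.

R$75.22

i = 0.055/12 = 0.00458333 per month; n = 14·12 = 168.
PMT = 8800 / ( [1 − (1+0.00458333)^(−168)] / 0.00458333 ) = 8800 / 116.982911 = 75.2247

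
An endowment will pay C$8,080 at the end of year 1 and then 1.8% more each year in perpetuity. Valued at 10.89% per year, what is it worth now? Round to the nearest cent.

C$88,888.89

PV = PMT / (i − g) = 8080 / (0.1089 − 0.018) = 8080 / 0.090900 = 88,888.8889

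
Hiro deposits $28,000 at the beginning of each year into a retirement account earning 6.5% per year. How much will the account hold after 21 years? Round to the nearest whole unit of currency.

$1,262,846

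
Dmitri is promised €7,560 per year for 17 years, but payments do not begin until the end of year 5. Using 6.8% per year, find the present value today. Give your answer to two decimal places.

€57,526.61

Value one period before first payment (t=4): 7560 × [1 − (1+0.068)^(−17)] / 0.068 = 7560 × 9.899926 = 74,843.4431
PV₀ = 74,843.4431 / (1+0.068)^4 = 74,843.4431 / 1.301023 = 57,526.6055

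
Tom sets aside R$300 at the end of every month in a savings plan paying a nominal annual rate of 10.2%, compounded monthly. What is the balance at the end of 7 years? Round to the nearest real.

R$36,564

Periodic rate i = 0.102/12 = 0.0085; n = 7 × 12 = 84 periods.
Accumulation factor s(84|0.0085) = 121.881272; FV = 300 × 121.881272 = 36,564.3817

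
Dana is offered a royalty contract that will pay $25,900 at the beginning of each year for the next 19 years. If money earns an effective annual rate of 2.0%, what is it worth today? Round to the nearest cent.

$414,193.61

Annuity factor a(19|0.02) × (1+i) = 15.992031; PV = 25900 × 15.992031 = 414,193.6094
(annuity-due: payments at period start, so ×(1+i).)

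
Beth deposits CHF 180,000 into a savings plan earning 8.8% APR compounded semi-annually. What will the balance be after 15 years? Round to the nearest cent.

i = 0.088/2 = 0.044 per half-year; n = 15·2 = 30.
FV = 180,000 × (1 + 0.044)^30 = 655,069.6296

CHF 655,069.63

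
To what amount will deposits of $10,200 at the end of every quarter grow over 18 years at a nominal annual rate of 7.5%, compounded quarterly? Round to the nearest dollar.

With 4 periods per year: i = 0.01875, n = 72.
FV = 10200 × [(1+0.01875)^72 − 1] / 0.01875 = 10200 × 149.840369 = 1,528,371.7599

$1,528,372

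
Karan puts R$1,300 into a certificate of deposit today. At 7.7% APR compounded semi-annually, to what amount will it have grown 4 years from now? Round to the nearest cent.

R$1,758.71

i = 0.077/2 = 0.0385 per half-year; n = 4·2 = 8.
1,300 × (1+0.0385)^8 = 1,300 × 1.352857 = 1,758.7146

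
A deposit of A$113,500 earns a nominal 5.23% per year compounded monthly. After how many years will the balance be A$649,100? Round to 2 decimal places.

33.41 years

Periodic rate i = 0.0523/12 = 0.00435833.
(1+i)^n = 649100/113500 = 5.71894, so n = ln 5.71894 / ln 1.00436 = 400.9747 months
= 400.9747/12 years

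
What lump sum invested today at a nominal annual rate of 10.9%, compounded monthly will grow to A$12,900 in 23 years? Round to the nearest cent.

A$1,063.48

Periodic rate i = 0.109/12 = 0.00908333; n = 23 × 12 = 276 periods.
PV = FV·(1+i)^(−n) = 12,900 × 0.082440 = 1,063.4781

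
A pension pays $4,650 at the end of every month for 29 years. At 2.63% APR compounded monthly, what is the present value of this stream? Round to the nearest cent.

$1,131,286.99

With 12 periods per year: i = 0.00219167, n = 348.
PV = PMT · [1 − (1+i)^(−n)] / i = 4650 · 243.287524 = 1,131,286.9880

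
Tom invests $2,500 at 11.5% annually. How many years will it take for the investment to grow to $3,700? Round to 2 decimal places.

n = ln(3700/2500) / ln(1+0.115) = ln(1.48000) / 0.108854 = 3.6015 years

3.60 years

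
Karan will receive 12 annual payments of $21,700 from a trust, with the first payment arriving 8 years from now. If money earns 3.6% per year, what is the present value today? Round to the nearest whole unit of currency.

$162,748

Value one period before first payment (t=7): 21700 × [1 − (1+0.036)^(−12)] / 0.036 = 21700 × 9.606711 = 208,465.6197
PV₀ = 208,465.6197 / (1+0.036)^7 = 208,465.6197 / 1.280909 = 162,748.1847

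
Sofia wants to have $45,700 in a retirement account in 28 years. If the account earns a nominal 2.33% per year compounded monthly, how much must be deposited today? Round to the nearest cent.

$23,815.36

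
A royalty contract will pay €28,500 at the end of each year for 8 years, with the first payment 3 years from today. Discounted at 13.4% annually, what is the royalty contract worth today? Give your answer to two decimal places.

Value one period before first payment (t=2): 28500 × [1 − (1+0.134)^(−8)] / 0.134 = 28500 × 4.733767 = 134,912.3542
Discount back 2 years: 134,912.3542 × (1+0.134)^(−2) = 134,912.3542 × 0.777632 = 104,912.1075

€104,912.11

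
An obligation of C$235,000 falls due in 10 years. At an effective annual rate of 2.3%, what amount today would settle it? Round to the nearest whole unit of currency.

Discount factor = (1+0.023)^(−10) = 0.796606; PV = 235,000 × 0.796606 = 187,202.4487

C$187,202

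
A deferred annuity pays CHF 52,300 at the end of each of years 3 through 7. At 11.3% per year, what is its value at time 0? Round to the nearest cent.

Value one period before first payment (t=2): 52300 × [1 − (1+0.113)^(−5)] / 0.113 = 52300 × 3.668174 = 191,845.5032
Discount back 2 years: 191,845.5032 × (1+0.113)^(−2) = 191,845.5032 × 0.807253 = 154,867.8593

CHF 154,867.86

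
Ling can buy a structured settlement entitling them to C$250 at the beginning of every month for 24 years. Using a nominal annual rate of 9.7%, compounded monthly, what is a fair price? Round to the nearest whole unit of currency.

C$28,110

i = 0.097/12 = 0.00808333 per month; n = 24·12 = 288.
Annuity factor a(288|0.00808333) × (1+i) = 112.438848; PV = 250 × 112.438848 = 28,109.7119
(annuity-due: payments at period start, so ×(1+i).)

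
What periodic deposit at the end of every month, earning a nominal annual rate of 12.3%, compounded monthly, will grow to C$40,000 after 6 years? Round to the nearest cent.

C$378.26

i = 0.123/12 = 0.01025 per month; n = 6·12 = 72.
PMT = 40000 / ( [(1+0.01025)^72 − 1] / 0.01025 ) = 40000 / 105.746801 = 378.2620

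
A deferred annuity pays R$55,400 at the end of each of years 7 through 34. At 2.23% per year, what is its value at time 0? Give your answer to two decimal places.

Value one period before first payment (t=6): 55400 × [1 − (1+0.0223)^(−28)] / 0.0223 = 55400 × 20.660558 = 1,144,594.9317
PV₀ = 1,144,594.9317 / (1+0.0223)^6 = 1,144,594.9317 / 1.141485 = 1,002,724.5632

R$1,002,724.56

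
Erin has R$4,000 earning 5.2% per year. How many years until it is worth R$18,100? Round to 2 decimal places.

29.78 years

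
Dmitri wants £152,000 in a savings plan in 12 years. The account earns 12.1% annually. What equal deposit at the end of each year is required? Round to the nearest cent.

£6,260.20

PMT = 152000 / ( [(1+0.121)^12 − 1] / 0.121 ) = 152000 / 24.280365 = 6,260.2024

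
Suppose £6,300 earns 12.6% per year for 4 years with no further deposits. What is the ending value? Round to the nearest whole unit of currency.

FV = PV·(1+i)^n = 6,300 × 1.607510 = 10,127.3102

£10,127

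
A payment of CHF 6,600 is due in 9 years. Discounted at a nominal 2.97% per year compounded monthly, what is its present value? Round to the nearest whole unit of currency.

CHF 5,054

With 12 periods per year: i = 0.002475, n = 108.
Discount factor = (1+0.002475)^(−108) = 0.765696; PV = 6,600 × 0.765696 = 5,053.5951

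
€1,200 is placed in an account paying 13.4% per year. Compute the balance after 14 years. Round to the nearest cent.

€6,978.53

FV = PV·(1+i)^n = 1,200 × 5.815442 = 6,978.5310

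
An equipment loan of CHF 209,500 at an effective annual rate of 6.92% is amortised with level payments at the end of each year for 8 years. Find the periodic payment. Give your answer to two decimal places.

PMT = 209500 / ( [1 − (1+0.0692)^(−8)] / 0.0692 ) = 209500 / 5.989855 = 34,975.8039

CHF 34,975.80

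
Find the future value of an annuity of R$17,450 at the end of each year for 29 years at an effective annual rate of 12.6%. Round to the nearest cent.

R$4,187,026.81

Accumulation factor s(29|0.126) = 239.944230; FV = 17450 × 239.944230 = 4,187,026.8081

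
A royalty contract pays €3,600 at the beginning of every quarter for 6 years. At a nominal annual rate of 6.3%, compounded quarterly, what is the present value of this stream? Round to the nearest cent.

€72,611.13

i = 0.063/4 = 0.01575 per quarter; n = 6·4 = 24.
PV = 3600 × [1 − (1+0.01575)^(−24)] / 0.01575 × (1+i) = 3600 × 20.169759 = 72,611.1339
Payments are at the start of each period, so multiply by (1+i).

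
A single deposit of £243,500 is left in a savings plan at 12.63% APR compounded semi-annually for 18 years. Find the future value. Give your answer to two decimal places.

With 2 periods per year: i = 0.06315, n = 36.
FV = 243,500 × (1 + 0.06315)^36 = 2,207,509.2516

£2,207,509.25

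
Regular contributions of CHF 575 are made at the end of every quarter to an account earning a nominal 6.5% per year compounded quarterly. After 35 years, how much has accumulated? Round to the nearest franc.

CHF 302,597

i = 0.065/4 = 0.01625 per quarter; n = 35·4 = 140.
FV = 575 × [(1+0.01625)^140 − 1] / 0.01625 = 575 × 526.255119 = 302,596.6936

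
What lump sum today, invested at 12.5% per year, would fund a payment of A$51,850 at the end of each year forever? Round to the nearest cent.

A$414,800.00

PV = C/r = 51850/0.125 = 414,800.0000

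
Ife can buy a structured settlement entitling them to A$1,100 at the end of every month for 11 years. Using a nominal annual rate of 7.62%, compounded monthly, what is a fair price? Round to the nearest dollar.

A$98,110

i = 0.0762/12 = 0.00635 per month; n = 11·12 = 132.
PV = 1100 × [1 − (1+0.00635)^(−132)] / 0.00635 = 1100 × 89.191189 = 98,110.3083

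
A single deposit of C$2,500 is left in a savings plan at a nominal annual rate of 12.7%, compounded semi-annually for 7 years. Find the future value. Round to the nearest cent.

C$5,919.23

Periodic rate i = 0.127/2 = 0.0635; n = 7 × 2 = 14 periods.
FV = PV·(1+i)^n = 2,500 × 2.367690 = 5,919.2261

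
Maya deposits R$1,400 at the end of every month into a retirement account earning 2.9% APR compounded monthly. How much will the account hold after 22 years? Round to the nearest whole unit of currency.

R$516,302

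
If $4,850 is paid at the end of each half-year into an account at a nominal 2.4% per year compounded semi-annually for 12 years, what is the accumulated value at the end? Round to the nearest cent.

Periodic rate i = 0.024/2 = 0.012; n = 12 × 2 = 24 periods.
FV = PMT · [(1+i)^n − 1] / i = 4850 · 27.622734 = 133,970.2582

$133,970.26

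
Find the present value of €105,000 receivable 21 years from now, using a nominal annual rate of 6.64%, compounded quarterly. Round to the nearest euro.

€26,338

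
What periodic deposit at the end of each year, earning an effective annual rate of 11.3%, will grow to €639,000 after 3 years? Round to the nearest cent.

€190,645.60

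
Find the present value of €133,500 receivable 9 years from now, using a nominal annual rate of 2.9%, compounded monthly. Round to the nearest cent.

€102,864.89

i = 0.029/12 = 0.00241667 per month; n = 9·12 = 108.
PV = FV·(1+i)^(−n) = 133,500 × 0.770523 = 102,864.8865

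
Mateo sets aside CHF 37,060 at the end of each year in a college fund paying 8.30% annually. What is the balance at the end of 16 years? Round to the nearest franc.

CHF 1,152,620

Accumulation factor s(16|0.083) = 31.101451; FV = 37060 × 31.101451 = 1,152,619.7702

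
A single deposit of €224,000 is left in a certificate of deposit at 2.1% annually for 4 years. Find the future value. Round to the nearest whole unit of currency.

€243,417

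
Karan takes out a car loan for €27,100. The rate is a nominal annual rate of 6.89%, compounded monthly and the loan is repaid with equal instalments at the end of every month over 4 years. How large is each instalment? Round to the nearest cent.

With 12 periods per year: i = 0.00574167, n = 48.
PMT = 27100 / ( [1 − (1+0.00574167)^(−48)] / 0.00574167 ) = 27100 / 41.849333 = 647.5611

€647.56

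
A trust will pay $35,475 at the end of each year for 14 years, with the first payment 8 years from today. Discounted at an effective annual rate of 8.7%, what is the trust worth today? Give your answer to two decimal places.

$156,676.49

PV at t=7 (ordinary 14-year annuity): 35475 × a(14|0.087) = 35475 × 7.919326 = 280,938.0993
Discount back 7 years: 280,938.0993 × (1+0.087)^(−7) = 280,938.0993 × 0.557690 = 156,676.4892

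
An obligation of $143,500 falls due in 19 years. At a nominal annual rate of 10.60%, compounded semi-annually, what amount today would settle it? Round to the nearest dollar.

Periodic rate i = 0.106/2 = 0.053; n = 19 × 2 = 38 periods.
PV = FV·(1+i)^(−n) = 143,500 × 0.140515 = 20,163.8657

$20,164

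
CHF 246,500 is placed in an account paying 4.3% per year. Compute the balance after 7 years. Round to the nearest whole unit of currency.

CHF 330,984

FV = 246,500 × (1 + 0.043)^7 = 330,984.0628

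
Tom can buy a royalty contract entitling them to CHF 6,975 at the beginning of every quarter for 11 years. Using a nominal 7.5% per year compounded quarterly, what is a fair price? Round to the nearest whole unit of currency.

Periodic rate i = 0.075/4 = 0.01875; n = 11 × 4 = 44 periods.
Annuity factor a(44|0.01875) × (1+i) = 30.339978; PV = 6975 × 30.339978 = 211,621.3439
(Beginning-of-period payments → annuity-due factor ×(1+i).)

CHF 211,621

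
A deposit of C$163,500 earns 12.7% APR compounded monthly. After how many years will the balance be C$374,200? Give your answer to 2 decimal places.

6.55 years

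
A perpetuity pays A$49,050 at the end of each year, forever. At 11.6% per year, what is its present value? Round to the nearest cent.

A$422,844.83

PV = PMT / i = 49050 / 0.116 = 422,844.8276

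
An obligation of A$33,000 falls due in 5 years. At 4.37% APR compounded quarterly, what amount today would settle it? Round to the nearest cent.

With 4 periods per year: i = 0.010925, n = 20.
PV = 33,000 / (1 + 0.010925)^20 = 33,000 / 1.242736 = 26,554.3213

A$26,554.32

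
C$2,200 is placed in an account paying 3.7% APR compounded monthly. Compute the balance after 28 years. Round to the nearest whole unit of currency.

With 12 periods per year: i = 0.00308333, n = 336.
2,200 × (1+0.00308333)^336 = 2,200 × 2.813435 = 6,189.5567

C$6,190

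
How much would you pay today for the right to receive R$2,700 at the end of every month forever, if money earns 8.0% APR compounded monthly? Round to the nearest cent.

Periodic rate i = 0.08/12 = 0.00666667.
PV = PMT / i = 2700 / 0.00666667 = 405,000.0000

R$405,000.00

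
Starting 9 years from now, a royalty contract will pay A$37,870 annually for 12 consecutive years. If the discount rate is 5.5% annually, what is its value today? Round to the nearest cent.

Value one period before first payment (t=8): 37870 × [1 − (1+0.055)^(−12)] / 0.055 = 37870 × 8.618518 = 326,383.2709
Discount back 8 years: 326,383.2709 × (1+0.055)^(−8) = 326,383.2709 × 0.651599 = 212,670.9707

A$212,670.97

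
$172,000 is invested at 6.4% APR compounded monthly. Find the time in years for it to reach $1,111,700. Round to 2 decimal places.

29.24 years

Periodic rate i = 0.064/12 = 0.00533333.
n = ln(1.1117e+06/172000) / ln(1+0.00533333) = ln(6.46337) / 0.005319 = 350.8356 months
= 350.8356/12 years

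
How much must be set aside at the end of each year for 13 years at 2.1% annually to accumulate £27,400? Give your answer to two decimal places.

FV-annuity factor = 14.771005; PMT = 27400 / 14.771005 = 1,854.9855

£1,854.99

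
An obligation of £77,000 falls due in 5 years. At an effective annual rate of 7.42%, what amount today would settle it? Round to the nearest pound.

£53,835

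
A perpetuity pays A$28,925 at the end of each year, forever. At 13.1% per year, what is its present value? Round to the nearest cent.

A$220,801.53

PV = C/r = 28925/0.131 = 220,801.5267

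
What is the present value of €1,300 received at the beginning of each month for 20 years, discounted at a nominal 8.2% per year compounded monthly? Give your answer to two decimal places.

€154,180.38

Periodic rate i = 0.082/12 = 0.00683333; n = 20 × 12 = 240 periods.
Annuity factor a(240|0.00683333) × (1+i) = 118.600290; PV = 1300 × 118.600290 = 154,180.3769
(Beginning-of-period payments → annuity-due factor ×(1+i).)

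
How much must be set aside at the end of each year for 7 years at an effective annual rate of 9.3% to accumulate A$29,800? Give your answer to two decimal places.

A$3,209.31

PMT = 29800 / ( [(1+0.093)^7 − 1] / 0.093 ) = 29800 / 9.285488 = 3,209.3091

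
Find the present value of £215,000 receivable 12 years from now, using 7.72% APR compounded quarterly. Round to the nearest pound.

£85,890

i = 0.0772/4 = 0.0193 per quarter; n = 12·4 = 48.
PV = FV·(1+i)^(−n) = 215,000 × 0.399487 = 85,889.7419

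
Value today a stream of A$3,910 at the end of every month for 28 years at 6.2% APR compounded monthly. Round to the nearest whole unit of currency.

Periodic rate i = 0.062/12 = 0.00516667; n = 28 × 12 = 336 periods.
PV = 3910 × [1 − (1+0.00516667)^(−336)] / 0.00516667 = 3910 × 159.287759 = 622,815.1381

A$622,815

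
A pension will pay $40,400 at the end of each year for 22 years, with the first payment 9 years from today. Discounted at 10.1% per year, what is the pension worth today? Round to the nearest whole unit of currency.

$162,944

Value one period before first payment (t=8): 40400 × [1 − (1+0.101)^(−22)] / 0.101 = 40400 × 8.708767 = 351,834.1783
Discount back 8 years: 351,834.1783 × (1+0.101)^(−8) = 351,834.1783 × 0.463128 = 162,944.4130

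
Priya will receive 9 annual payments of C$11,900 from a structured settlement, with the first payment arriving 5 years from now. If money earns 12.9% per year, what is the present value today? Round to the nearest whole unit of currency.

Value one period before first payment (t=4): 11900 × [1 − (1+0.129)^(−9)] / 0.129 = 11900 × 5.150791 = 61,294.4187
PV₀ = 61,294.4187 / (1+0.129)^4 = 61,294.4187 / 1.624710 = 37,726.3824

C$37,726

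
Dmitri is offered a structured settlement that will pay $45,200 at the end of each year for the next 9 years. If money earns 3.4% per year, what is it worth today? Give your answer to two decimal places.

PV = 45200 × [1 − (1+0.034)^(−9)] / 0.034 = 45200 × 7.642877 = 345,458.0516

$345,458.05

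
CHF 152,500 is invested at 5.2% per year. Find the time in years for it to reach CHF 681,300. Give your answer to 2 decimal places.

29.53 years

n = ln(681300/152500) / ln(1+0.052) = ln(4.46754) / 0.050693 = 29.5274 years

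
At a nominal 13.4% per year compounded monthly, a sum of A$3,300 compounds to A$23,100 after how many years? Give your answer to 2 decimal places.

Periodic rate i = 0.134/12 = 0.0111667.
(1+i)^n = 23100/3300 = 7.00000, so n = ln 7.00000 / ln 1.01117 = 175.2318 months
= 175.2318/12 years

14.60 years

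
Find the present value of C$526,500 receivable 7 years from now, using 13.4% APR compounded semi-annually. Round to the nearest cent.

C$212,371.63

Periodic rate i = 0.134/2 = 0.067; n = 7 × 2 = 14 periods.
Discount factor = (1+0.067)^(−14) = 0.403365; PV = 526,500 × 0.403365 = 212,371.6316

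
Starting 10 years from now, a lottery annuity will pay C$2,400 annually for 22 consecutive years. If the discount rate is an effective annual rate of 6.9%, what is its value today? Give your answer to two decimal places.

C$14,683.36

Value one period before first payment (t=9): 2400 × [1 − (1+0.069)^(−22)] / 0.069 = 2400 × 11.153562 = 26,768.5478
Discount back 9 years: 26,768.5478 × (1+0.069)^(−9) = 26,768.5478 × 0.548530 = 14,683.3606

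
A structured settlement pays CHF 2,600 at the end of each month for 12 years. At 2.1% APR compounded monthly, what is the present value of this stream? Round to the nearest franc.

CHF 330,696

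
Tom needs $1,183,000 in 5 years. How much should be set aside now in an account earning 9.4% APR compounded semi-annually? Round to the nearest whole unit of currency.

$747,339

With 2 periods per year: i = 0.047, n = 10.
Discount factor = (1+0.047)^(−10) = 0.631732; PV = 1,183,000 × 0.631732 = 747,339.4840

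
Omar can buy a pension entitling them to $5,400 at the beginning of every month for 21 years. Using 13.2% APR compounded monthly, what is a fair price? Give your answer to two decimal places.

Periodic rate i = 0.132/12 = 0.011; n = 21 × 12 = 252 periods.
PV = 5400 × [1 − (1+0.011)^(−252)] / 0.011 × (1+i) = 5400 × 86.073736 = 464,798.1754
Payments are at the start of each period, so multiply by (1+i).

$464,798.18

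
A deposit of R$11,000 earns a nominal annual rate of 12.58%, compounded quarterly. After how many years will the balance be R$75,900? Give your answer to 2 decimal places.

15.59 years

Periodic rate i = 0.1258/4 = 0.03145.
(1+i)^n = 75900/11000 = 6.90000, so n = ln 6.90000 / ln 1.03145 = 62.3764 quarters
= 62.3764/4 years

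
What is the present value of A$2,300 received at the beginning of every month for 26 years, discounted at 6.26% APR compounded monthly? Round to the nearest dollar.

A$355,782

i = 0.0626/12 = 0.00521667 per month; n = 26·12 = 312.
Annuity factor a(312|0.00521667) × (1+i) = 154.687810; PV = 2300 × 154.687810 = 355,781.9634
(Beginning-of-period payments → annuity-due factor ×(1+i).)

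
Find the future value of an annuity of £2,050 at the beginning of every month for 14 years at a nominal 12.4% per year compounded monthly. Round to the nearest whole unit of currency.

Periodic rate i = 0.124/12 = 0.0103333; n = 14 × 12 = 168 periods.
FV = PMT · [(1+i)^n − 1] / i × (1+i) = 2050 · 452.134720 = 926,876.1763
(annuity-due: payments at period start, so ×(1+i).)

£926,876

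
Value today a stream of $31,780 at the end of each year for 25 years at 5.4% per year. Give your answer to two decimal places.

$430,486.58

PV = PMT · [1 − (1+i)^(−n)] / i = 31780 · 13.545833 = 430,486.5823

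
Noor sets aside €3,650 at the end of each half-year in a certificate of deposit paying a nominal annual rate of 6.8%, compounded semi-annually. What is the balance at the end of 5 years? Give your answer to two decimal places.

With 2 periods per year: i = 0.034, n = 10.
Accumulation factor s(10|0.034) = 11.677320; FV = 3650 × 11.677320 = 42,622.2192

€42,622.22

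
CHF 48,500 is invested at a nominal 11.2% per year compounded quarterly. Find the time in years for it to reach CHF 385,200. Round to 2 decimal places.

Periodic rate i = 0.112/4 = 0.028.
(1+i)^n = 385200/48500 = 7.94227, so n = ln 7.94227 / ln 1.028 = 75.0384 quarters
= 75.0384/4 years

18.76 years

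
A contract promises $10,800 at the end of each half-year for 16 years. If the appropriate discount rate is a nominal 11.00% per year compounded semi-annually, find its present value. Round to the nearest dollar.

i = 0.11/2 = 0.055 per half-year; n = 16·2 = 32.
PV = PMT · [1 − (1+i)^(−n)] / i = 10800 · 14.904198 = 160,965.3403

$160,965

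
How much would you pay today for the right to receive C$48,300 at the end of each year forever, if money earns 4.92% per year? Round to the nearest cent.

C$981,707.32

PV = PMT / i = 48300 / 0.0492 = 981,707.3171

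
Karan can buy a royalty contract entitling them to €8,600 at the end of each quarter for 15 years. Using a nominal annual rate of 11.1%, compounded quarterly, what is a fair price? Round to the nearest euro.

€249,933

With 4 periods per year: i = 0.02775, n = 60.
PV = PMT · [1 − (1+i)^(−n)] / i = 8600 · 29.061941 = 249,932.6893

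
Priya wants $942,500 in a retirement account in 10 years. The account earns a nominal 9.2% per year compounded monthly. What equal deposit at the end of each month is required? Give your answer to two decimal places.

$4,815.61

With 12 periods per year: i = 0.00766667, n = 120.
FV-annuity factor = 195.717569; PMT = 942500 / 195.717569 = 4,815.6127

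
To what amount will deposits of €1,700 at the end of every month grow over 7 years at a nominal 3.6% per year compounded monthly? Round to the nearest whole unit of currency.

€162,129

Periodic rate i = 0.036/12 = 0.003; n = 7 × 12 = 84 periods.
FV = 1700 × [(1+0.003)^84 − 1] / 0.003 = 1700 × 95.370255 = 162,129.4341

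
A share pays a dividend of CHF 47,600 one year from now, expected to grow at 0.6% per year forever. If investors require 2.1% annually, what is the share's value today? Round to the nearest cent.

CHF 3,173,333.33

PV = D₁/(r − g) = 47600/(0.021 − 0.006) = 3,173,333.3333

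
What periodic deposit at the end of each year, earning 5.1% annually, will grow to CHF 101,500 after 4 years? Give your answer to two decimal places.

FV-annuity factor = 4.316537; PMT = 101500 / 4.316537 = 23,514.2217

CHF 23,514.22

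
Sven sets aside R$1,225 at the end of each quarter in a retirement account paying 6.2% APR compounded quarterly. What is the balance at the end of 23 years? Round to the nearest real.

R$246,323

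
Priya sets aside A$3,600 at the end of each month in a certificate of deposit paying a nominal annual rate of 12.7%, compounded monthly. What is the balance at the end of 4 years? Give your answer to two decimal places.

A$223,664.94

Periodic rate i = 0.127/12 = 0.0105833; n = 4 × 12 = 48 periods.
FV = PMT · [(1+i)^n − 1] / i = 3600 · 62.129149 = 223,664.9366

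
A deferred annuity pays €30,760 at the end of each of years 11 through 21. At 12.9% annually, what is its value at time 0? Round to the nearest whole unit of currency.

€52,213

PV at t=10 (ordinary 11-year annuity): 30760 × a(11|0.129) = 30760 × 5.711248 = 175,678.0036
Discount back 10 years: 175,678.0036 × (1+0.129)^(−10) = 175,678.0036 × 0.297208 = 52,212.9184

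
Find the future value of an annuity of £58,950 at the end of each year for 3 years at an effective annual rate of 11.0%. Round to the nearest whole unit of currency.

£197,017

FV = PMT · [(1+i)^n − 1] / i = 58950 · 3.342100 = 197,016.7950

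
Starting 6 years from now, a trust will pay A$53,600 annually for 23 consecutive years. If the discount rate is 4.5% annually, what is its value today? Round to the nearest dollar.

A$608,515

PV at t=5 (ordinary 23-year annuity): 53600 × a(23|0.045) = 53600 × 14.147775 = 758,320.7342
Discount back 5 years: 758,320.7342 × (1+0.045)^(−5) = 758,320.7342 × 0.802451 = 608,515.2668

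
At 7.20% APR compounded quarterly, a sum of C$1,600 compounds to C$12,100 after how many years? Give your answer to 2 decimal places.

28.35 years

Periodic rate i = 0.072/4 = 0.018.
(1+i)^n = 12100/1600 = 7.56250, so n = ln 7.56250 / ln 1.018 = 113.4087 quarters
= 113.4087/4 years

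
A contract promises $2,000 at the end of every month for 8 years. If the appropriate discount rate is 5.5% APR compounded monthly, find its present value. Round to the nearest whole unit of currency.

Periodic rate i = 0.055/12 = 0.00458333; n = 8 × 12 = 96 periods.
PV = 2000 × [1 − (1+0.00458333)^(−96)] / 0.00458333 = 2000 × 77.523453 = 155,046.9065

$155,047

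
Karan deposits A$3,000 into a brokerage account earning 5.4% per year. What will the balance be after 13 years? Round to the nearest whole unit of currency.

FV = 3,000 × (1 + 0.054)^13 = 5,943.5948

A$5,944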